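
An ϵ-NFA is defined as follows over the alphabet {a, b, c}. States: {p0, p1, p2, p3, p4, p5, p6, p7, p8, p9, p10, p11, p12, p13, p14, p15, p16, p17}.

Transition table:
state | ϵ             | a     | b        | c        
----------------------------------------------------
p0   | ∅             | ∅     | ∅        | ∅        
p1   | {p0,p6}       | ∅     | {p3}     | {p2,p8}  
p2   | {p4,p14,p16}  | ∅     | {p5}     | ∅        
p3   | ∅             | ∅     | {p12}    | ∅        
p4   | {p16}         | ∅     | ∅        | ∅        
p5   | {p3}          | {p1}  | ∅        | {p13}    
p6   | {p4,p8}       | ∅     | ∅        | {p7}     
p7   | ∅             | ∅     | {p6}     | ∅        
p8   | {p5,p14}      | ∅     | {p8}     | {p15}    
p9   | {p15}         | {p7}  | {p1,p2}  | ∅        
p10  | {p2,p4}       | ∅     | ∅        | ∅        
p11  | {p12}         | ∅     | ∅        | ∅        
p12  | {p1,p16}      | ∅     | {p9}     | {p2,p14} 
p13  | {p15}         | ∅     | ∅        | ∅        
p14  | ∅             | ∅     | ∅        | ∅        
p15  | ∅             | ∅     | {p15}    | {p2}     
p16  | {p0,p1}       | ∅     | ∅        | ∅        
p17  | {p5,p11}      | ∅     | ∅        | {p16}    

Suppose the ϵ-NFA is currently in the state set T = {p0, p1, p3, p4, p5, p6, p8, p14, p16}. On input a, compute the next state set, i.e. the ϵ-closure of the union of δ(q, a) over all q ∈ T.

{p0, p1, p3, p4, p5, p6, p8, p14, p16}

p5 on a → {p1}.
No a-transition from p0, p1, p3, p4, p6, p8, p14, p16.
Union after reading a: {p1}.
Now take the ϵ-closure:
From p1 via ϵ: add p0, p6.
From p6 via ϵ: add p4, p8.
From p4 via ϵ: add p16.
From p8 via ϵ: add p5, p14.
From p5 via ϵ: add p3.
No new states can be added; the closed set is {p0, p1, p3, p4, p5, p6, p8, p14, p16}.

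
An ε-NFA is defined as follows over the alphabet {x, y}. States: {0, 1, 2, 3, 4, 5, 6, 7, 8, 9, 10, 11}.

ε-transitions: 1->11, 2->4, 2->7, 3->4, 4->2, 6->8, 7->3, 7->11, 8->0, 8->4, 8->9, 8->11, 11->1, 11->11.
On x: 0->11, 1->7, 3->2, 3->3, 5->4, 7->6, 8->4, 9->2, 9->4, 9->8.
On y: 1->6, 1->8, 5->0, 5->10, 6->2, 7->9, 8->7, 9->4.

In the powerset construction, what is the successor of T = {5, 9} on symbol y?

5 on y → {0, 10}.
9 on y → {4}.
Union after reading y: {0, 4, 10}.
Now take the ε-closure:
From 4 via ε: add 2.
From 2 via ε: add 7.
From 7 via ε: add 3, 11.
From 11 via ε: add 1.
No new states can be added; the closed set is {0, 1, 2, 3, 4, 7, 10, 11}.

{0, 1, 2, 3, 4, 7, 10, 11}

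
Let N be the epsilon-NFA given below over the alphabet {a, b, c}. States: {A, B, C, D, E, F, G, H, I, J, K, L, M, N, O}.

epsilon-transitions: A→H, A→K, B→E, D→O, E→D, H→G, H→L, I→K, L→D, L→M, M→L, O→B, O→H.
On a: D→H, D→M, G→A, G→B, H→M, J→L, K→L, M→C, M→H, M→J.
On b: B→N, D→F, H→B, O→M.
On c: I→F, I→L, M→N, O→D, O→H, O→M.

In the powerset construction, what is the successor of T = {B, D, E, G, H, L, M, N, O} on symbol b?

B on b → {N}.
D on b → {F}.
H on b → {B}.
O on b → {M}.
No b-transition from E, G, L, M, N.
Union after reading b: {B, F, M, N}.
Now take the epsilon-closure:
From B via epsilon: add E.
From M via epsilon: add L.
From E via epsilon: add D.
From D via epsilon: add O.
From O via epsilon: add H.
From H via epsilon: add G.
No new states can be added; the closed set is {B, D, E, F, G, H, L, M, N, O}.

{B, D, E, F, G, H, L, M, N, O}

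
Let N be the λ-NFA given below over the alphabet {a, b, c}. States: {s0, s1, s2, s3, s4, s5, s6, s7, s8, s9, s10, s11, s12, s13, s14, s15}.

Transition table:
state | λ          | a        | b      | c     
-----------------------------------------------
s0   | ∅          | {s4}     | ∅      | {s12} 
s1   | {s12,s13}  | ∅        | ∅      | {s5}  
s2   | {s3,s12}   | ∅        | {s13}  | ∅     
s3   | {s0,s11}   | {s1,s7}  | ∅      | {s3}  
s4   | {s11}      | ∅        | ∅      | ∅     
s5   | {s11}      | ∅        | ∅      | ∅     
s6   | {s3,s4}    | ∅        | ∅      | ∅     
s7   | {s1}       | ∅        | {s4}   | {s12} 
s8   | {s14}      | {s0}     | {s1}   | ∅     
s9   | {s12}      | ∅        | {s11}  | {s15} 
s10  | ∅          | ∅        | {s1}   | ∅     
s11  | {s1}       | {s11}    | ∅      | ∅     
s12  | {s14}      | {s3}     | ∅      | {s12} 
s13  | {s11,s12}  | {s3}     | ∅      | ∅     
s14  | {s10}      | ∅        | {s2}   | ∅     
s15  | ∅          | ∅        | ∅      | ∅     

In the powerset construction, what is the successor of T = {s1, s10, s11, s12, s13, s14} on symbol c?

s1 on c → {s5}.
s12 on c → {s12}.
No c-transition from s10, s11, s13, s14.
Union after reading c: {s5, s12}.
Now take the λ-closure:
From s5 via λ: add s11.
From s12 via λ: add s14.
From s11 via λ: add s1.
From s14 via λ: add s10.
From s1 via λ: add s13.
No new states can be added; the closed set is {s1, s5, s10, s11, s12, s13, s14}.

{s1, s5, s10, s11, s12, s13, s14}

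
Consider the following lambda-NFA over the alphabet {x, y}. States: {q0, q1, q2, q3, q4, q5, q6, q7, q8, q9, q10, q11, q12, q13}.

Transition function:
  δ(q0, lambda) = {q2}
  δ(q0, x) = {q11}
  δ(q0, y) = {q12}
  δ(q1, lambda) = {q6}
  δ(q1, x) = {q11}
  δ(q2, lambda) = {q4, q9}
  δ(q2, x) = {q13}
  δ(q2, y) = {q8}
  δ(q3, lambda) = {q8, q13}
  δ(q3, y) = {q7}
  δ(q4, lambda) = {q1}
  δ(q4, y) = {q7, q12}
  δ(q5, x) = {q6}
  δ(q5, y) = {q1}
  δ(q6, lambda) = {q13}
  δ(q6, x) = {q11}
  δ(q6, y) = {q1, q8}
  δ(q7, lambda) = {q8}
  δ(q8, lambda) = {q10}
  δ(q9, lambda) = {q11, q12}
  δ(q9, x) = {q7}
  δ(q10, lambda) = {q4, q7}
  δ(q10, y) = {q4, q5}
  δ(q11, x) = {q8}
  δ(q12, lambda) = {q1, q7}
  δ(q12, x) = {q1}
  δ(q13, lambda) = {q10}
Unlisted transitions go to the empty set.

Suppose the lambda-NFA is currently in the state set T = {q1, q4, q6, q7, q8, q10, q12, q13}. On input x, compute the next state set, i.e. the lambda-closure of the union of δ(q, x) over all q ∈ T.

{q1, q4, q6, q7, q8, q10, q11, q13}

q1 on x → {q11}.
q6 on x → {q11}.
q12 on x → {q1}.
No x-transition from q4, q7, q8, q10, q13.
Union after reading x: {q1, q11}.
Now take the lambda-closure:
From q1 via lambda: add q6.
From q6 via lambda: add q13.
From q13 via lambda: add q10.
From q10 via lambda: add q4, q7.
From q7 via lambda: add q8.
No new states can be added; the closed set is {q1, q4, q6, q7, q8, q10, q11, q13}.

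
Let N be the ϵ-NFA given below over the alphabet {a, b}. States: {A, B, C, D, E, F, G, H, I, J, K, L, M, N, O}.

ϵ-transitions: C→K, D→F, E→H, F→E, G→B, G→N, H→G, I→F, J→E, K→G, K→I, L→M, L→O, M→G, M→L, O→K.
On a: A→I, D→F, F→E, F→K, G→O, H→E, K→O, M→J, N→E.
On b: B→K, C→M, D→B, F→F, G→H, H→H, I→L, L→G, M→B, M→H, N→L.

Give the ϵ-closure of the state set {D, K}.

Start with {D, K}.
From D via ϵ: add F.
From K via ϵ: add G, I.
From F via ϵ: add E.
From G via ϵ: add B, N.
From E via ϵ: add H.
No new states can be added; the closed set is {B, D, E, F, G, H, I, K, N}.

{B, D, E, F, G, H, I, K, N}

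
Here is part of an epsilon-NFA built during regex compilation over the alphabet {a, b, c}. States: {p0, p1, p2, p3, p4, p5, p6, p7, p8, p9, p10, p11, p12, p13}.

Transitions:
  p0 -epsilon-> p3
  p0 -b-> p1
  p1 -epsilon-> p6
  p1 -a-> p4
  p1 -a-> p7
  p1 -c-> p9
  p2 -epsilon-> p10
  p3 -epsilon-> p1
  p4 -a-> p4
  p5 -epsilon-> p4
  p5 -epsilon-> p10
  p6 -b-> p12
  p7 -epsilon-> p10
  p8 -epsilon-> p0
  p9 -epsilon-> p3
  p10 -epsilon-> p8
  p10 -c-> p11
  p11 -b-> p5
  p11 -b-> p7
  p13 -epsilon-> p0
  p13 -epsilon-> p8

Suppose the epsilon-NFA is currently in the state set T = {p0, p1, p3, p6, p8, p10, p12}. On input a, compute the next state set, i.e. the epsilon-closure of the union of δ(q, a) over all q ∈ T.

p1 on a → {p4, p7}.
No a-transition from p0, p3, p6, p8, p10, p12.
Union after reading a: {p4, p7}.
Now take the epsilon-closure:
From p7 via epsilon: add p10.
From p10 via epsilon: add p8.
From p8 via epsilon: add p0.
From p0 via epsilon: add p3.
From p3 via epsilon: add p1.
From p1 via epsilon: add p6.
No new states can be added; the closed set is {p0, p1, p3, p4, p6, p7, p8, p10}.

{p0, p1, p3, p4, p6, p7, p8, p10}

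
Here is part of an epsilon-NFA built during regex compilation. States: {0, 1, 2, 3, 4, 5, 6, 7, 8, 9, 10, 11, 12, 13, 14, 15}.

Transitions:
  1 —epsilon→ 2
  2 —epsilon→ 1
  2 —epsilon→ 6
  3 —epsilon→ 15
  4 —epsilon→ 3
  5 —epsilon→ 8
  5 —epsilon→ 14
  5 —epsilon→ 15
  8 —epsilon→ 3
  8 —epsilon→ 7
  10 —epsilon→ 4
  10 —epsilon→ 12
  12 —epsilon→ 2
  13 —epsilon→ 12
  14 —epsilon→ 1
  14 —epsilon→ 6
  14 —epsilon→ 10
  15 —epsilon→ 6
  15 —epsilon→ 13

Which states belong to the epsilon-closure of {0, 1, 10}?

Start with {0, 1, 10}.
From 1 via epsilon: add 2.
From 10 via epsilon: add 4, 12.
From 2 via epsilon: add 6.
From 4 via epsilon: add 3.
From 3 via epsilon: add 15.
From 15 via epsilon: add 13.
No new states can be added; the closed set is {0, 1, 2, 3, 4, 6, 10, 12, 13, 15}.

{0, 1, 2, 3, 4, 6, 10, 12, 13, 15}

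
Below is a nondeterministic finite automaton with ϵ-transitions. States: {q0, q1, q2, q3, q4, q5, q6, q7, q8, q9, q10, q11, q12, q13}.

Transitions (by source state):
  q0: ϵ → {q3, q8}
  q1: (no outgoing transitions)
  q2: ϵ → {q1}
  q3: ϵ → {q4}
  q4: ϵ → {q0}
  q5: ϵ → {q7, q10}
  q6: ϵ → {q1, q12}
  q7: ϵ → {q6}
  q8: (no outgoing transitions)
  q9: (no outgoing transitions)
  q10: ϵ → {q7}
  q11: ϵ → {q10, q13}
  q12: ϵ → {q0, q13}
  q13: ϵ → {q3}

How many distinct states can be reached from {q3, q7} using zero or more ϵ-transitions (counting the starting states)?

Start with {q3, q7}.
From q3 via ϵ: add q4.
From q7 via ϵ: add q6.
From q4 via ϵ: add q0.
From q6 via ϵ: add q1, q12.
From q0 via ϵ: add q8.
From q12 via ϵ: add q13.
ϵ-closure = {q0, q1, q3, q4, q6, q7, q8, q12, q13}, which has 9 states.

9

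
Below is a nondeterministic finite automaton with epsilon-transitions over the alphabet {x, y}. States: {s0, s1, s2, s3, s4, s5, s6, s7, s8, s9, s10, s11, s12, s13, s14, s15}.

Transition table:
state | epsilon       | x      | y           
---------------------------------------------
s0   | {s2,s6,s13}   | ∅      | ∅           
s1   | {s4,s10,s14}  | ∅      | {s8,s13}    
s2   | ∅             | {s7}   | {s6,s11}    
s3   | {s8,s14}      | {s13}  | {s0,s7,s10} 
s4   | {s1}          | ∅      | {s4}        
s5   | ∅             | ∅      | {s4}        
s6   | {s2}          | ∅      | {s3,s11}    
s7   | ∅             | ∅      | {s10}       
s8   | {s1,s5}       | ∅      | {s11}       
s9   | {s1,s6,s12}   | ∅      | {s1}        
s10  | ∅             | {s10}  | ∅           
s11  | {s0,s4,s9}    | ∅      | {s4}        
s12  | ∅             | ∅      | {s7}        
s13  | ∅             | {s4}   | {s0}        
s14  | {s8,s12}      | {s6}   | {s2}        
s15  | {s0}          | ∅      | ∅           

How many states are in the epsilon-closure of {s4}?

7

Start with {s4}.
From s4 via epsilon: add s1.
From s1 via epsilon: add s10, s14.
From s14 via epsilon: add s8, s12.
From s8 via epsilon: add s5.
epsilon-closure = {s1, s4, s5, s8, s10, s12, s14}, which has 7 states.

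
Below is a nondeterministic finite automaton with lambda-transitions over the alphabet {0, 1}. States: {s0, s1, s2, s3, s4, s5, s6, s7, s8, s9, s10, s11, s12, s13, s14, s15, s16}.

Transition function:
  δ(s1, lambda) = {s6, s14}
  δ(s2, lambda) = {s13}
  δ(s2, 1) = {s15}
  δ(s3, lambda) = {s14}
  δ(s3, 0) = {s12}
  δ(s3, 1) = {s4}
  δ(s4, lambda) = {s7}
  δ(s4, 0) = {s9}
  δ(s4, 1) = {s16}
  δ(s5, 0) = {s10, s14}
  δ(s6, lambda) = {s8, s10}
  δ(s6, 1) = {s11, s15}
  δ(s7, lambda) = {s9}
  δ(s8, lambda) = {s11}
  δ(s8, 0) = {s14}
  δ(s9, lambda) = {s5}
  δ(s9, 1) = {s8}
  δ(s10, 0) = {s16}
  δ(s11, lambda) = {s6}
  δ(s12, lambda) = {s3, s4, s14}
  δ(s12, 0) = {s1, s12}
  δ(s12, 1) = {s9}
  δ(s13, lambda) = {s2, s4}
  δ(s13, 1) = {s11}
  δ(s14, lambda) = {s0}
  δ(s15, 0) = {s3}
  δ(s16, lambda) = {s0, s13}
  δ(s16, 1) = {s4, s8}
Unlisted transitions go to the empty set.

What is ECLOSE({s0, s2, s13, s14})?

{s0, s2, s4, s5, s7, s9, s13, s14}

Start with {s0, s2, s13, s14}.
From s13 via lambda: add s4.
From s4 via lambda: add s7.
From s7 via lambda: add s9.
From s9 via lambda: add s5.
No new states can be added; the closed set is {s0, s2, s4, s5, s7, s9, s13, s14}.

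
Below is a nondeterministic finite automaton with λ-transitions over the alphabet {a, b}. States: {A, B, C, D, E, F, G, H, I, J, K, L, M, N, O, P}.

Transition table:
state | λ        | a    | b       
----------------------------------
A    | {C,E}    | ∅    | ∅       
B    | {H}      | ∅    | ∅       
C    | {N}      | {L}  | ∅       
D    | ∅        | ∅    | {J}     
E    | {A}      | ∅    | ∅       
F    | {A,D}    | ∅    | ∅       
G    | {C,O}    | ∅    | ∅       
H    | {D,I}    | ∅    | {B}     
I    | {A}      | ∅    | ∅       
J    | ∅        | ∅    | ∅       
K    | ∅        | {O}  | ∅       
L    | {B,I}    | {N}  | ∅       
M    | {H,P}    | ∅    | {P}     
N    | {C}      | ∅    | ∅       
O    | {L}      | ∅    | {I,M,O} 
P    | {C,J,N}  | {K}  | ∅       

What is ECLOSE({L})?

Start with {L}.
From L via λ: add B, I.
From B via λ: add H.
From I via λ: add A.
From A via λ: add C, E.
From H via λ: add D.
From C via λ: add N.
No new states can be added; the closed set is {A, B, C, D, E, H, I, L, N}.

{A, B, C, D, E, H, I, L, N}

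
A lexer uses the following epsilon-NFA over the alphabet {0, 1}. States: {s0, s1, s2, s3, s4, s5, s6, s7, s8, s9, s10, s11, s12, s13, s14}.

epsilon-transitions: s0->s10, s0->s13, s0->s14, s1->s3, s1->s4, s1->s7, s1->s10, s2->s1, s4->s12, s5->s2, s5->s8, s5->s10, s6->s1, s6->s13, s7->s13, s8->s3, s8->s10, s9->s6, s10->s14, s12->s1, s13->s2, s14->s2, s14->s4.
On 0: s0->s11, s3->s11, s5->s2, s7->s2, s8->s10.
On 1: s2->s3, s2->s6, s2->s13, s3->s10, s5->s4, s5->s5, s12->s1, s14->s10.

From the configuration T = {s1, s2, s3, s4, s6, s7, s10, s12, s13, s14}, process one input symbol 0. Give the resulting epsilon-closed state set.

{s1, s2, s3, s4, s7, s10, s11, s12, s13, s14}

s3 on 0 → {s11}.
s7 on 0 → {s2}.
No 0-transition from s1, s2, s4, s6, s10, s12, s13, s14.
Union after reading 0: {s2, s11}.
Now take the epsilon-closure:
From s2 via epsilon: add s1.
From s1 via epsilon: add s3, s4, s7, s10.
From s4 via epsilon: add s12.
From s7 via epsilon: add s13.
From s10 via epsilon: add s14.
No new states can be added; the closed set is {s1, s2, s3, s4, s7, s10, s11, s12, s13, s14}.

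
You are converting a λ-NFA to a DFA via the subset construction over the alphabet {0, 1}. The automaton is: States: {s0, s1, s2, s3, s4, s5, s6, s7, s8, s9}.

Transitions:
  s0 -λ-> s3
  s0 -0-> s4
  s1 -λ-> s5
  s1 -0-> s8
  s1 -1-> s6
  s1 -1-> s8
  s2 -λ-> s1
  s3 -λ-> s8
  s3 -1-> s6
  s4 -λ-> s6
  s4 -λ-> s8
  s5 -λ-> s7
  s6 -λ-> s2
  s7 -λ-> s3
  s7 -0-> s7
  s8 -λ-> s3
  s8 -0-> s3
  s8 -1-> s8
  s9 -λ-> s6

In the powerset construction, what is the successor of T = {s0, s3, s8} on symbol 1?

s3 on 1 → {s6}.
s8 on 1 → {s8}.
No 1-transition from s0.
Union after reading 1: {s6, s8}.
Now take the λ-closure:
From s6 via λ: add s2.
From s8 via λ: add s3.
From s2 via λ: add s1.
From s1 via λ: add s5.
From s5 via λ: add s7.
No new states can be added; the closed set is {s1, s2, s3, s5, s6, s7, s8}.

{s1, s2, s3, s5, s6, s7, s8}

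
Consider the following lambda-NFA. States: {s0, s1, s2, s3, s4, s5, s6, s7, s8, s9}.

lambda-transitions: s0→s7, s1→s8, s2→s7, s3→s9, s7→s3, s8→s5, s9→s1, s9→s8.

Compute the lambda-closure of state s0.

{s0, s1, s3, s5, s7, s8, s9}

Start with {s0}.
From s0 via lambda: add s7.
From s7 via lambda: add s3.
From s3 via lambda: add s9.
From s9 via lambda: add s1, s8.
From s8 via lambda: add s5.
No new states can be added; the closed set is {s0, s1, s3, s5, s7, s8, s9}.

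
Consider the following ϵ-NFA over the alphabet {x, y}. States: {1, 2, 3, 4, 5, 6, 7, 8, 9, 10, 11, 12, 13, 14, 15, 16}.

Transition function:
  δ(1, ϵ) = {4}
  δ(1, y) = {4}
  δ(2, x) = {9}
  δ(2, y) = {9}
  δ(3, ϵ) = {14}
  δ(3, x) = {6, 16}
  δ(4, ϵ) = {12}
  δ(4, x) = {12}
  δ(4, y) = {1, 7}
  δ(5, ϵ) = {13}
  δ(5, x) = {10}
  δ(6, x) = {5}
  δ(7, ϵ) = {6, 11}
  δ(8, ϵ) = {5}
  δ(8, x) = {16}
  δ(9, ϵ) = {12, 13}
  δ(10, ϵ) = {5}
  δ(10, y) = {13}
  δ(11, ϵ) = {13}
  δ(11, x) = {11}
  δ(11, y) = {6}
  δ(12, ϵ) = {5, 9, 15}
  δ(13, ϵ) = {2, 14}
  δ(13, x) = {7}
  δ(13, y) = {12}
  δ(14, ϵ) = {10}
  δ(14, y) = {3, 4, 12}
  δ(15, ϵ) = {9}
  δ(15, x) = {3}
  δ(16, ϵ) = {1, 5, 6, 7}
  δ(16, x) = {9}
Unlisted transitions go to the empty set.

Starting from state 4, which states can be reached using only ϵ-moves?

Start with {4}.
From 4 via ϵ: add 12.
From 12 via ϵ: add 5, 9, 15.
From 5 via ϵ: add 13.
From 13 via ϵ: add 2, 14.
From 14 via ϵ: add 10.
No new states can be added; the closed set is {2, 4, 5, 9, 10, 12, 13, 14, 15}.

{2, 4, 5, 9, 10, 12, 13, 14, 15}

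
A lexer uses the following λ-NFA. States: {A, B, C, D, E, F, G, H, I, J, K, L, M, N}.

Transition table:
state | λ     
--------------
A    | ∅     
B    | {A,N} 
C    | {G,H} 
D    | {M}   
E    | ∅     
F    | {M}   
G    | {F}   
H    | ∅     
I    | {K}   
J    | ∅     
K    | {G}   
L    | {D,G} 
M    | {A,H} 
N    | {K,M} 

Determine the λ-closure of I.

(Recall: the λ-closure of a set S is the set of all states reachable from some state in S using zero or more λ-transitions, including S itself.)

Start with {I}.
From I via λ: add K.
From K via λ: add G.
From G via λ: add F.
From F via λ: add M.
From M via λ: add A, H.
No new states can be added; the closed set is {A, F, G, H, I, K, M}.

{A, F, G, H, I, K, M}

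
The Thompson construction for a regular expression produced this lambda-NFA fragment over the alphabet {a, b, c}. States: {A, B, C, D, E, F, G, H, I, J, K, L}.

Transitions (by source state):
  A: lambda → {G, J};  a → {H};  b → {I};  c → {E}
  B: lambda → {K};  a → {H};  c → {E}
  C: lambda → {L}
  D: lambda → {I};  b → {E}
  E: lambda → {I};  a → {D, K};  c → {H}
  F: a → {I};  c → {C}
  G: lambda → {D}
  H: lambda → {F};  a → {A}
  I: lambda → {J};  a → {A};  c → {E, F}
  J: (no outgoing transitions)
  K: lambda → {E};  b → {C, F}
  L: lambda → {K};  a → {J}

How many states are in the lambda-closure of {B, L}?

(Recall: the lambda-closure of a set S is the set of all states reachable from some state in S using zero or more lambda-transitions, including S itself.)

6

Start with {B, L}.
From B via lambda: add K.
From K via lambda: add E.
From E via lambda: add I.
From I via lambda: add J.
lambda-closure = {B, E, I, J, K, L}, which has 6 states.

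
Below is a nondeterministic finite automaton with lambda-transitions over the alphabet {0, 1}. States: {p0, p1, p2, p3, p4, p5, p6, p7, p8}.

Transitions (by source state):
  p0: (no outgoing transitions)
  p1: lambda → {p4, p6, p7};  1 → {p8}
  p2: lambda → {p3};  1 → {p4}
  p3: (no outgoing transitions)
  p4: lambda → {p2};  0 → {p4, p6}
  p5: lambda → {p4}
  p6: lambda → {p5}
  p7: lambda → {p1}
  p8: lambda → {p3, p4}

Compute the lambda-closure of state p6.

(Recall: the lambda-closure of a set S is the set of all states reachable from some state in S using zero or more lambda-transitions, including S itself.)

{p2, p3, p4, p5, p6}

Start with {p6}.
From p6 via lambda: add p5.
From p5 via lambda: add p4.
From p4 via lambda: add p2.
From p2 via lambda: add p3.
No new states can be added; the closed set is {p2, p3, p4, p5, p6}.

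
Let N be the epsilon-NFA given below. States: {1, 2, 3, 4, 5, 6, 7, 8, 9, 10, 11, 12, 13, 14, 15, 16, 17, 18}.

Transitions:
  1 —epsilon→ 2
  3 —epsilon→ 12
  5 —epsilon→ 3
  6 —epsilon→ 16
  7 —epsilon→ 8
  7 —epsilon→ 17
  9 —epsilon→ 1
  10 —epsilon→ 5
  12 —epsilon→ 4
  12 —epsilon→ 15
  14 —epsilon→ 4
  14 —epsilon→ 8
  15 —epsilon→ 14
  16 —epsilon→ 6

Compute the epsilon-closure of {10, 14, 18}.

{3, 4, 5, 8, 10, 12, 14, 15, 18}

Start with {10, 14, 18}.
From 10 via epsilon: add 5.
From 14 via epsilon: add 4, 8.
From 5 via epsilon: add 3.
From 3 via epsilon: add 12.
From 12 via epsilon: add 15.
No new states can be added; the closed set is {3, 4, 5, 8, 10, 12, 14, 15, 18}.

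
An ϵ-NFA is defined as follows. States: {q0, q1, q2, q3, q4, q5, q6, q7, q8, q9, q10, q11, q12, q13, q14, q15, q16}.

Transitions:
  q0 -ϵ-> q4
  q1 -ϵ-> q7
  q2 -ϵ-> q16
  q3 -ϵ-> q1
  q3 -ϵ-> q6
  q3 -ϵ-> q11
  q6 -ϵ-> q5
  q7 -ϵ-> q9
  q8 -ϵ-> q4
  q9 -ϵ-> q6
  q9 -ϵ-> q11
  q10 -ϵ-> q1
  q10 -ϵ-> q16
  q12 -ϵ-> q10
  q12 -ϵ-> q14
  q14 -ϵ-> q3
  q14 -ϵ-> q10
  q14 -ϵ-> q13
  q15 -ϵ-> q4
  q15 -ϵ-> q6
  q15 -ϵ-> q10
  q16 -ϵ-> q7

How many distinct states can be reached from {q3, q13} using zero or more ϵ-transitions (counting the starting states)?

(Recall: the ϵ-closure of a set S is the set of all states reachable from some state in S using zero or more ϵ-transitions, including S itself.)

Start with {q3, q13}.
From q3 via ϵ: add q1, q6, q11.
From q1 via ϵ: add q7.
From q6 via ϵ: add q5.
From q7 via ϵ: add q9.
ϵ-closure = {q1, q3, q5, q6, q7, q9, q11, q13}, which has 8 states.

8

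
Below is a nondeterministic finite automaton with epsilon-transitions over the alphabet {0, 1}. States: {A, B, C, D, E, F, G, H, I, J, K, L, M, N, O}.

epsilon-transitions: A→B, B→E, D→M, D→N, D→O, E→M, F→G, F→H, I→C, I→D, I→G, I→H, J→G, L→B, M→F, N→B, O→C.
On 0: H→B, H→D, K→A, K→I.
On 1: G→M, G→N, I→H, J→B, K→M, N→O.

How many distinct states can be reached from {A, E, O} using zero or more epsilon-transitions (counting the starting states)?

Start with {A, E, O}.
From A via epsilon: add B.
From E via epsilon: add M.
From O via epsilon: add C.
From M via epsilon: add F.
From F via epsilon: add G, H.
epsilon-closure = {A, B, C, E, F, G, H, M, O}, which has 9 states.

9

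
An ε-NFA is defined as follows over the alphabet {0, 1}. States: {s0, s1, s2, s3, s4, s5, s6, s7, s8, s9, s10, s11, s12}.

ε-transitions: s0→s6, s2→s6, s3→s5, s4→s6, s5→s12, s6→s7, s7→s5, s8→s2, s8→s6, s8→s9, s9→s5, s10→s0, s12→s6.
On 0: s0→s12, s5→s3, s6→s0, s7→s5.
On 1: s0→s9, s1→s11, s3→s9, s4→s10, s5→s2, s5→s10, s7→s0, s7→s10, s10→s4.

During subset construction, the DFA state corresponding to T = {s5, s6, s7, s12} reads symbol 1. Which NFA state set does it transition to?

{s0, s2, s5, s6, s7, s10, s12}

s5 on 1 → {s2, s10}.
s7 on 1 → {s0, s10}.
No 1-transition from s6, s12.
Union after reading 1: {s0, s2, s10}.
Now take the ε-closure:
From s0 via ε: add s6.
From s6 via ε: add s7.
From s7 via ε: add s5.
From s5 via ε: add s12.
No new states can be added; the closed set is {s0, s2, s5, s6, s7, s10, s12}.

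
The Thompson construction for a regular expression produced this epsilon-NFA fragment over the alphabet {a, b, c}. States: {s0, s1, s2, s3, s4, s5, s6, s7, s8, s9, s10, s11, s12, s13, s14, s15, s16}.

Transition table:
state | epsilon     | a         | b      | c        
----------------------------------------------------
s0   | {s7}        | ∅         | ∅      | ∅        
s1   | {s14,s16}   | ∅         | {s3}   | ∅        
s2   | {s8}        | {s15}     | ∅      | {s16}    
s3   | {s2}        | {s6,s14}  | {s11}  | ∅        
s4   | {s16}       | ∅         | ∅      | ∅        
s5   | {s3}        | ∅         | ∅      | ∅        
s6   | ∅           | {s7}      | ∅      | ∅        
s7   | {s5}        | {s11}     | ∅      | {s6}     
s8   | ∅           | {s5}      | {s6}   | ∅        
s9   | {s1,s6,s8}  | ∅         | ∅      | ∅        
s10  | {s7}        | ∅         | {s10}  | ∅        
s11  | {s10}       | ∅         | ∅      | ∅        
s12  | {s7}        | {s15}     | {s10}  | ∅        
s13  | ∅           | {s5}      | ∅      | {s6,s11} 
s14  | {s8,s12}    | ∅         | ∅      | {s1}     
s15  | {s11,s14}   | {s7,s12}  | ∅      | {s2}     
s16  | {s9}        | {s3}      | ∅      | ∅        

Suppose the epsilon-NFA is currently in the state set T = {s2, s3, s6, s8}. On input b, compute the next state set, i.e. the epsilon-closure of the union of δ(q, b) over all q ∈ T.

s3 on b → {s11}.
s8 on b → {s6}.
No b-transition from s2, s6.
Union after reading b: {s6, s11}.
Now take the epsilon-closure:
From s11 via epsilon: add s10.
From s10 via epsilon: add s7.
From s7 via epsilon: add s5.
From s5 via epsilon: add s3.
From s3 via epsilon: add s2.
From s2 via epsilon: add s8.
No new states can be added; the closed set is {s2, s3, s5, s6, s7, s8, s10, s11}.

{s2, s3, s5, s6, s7, s8, s10, s11}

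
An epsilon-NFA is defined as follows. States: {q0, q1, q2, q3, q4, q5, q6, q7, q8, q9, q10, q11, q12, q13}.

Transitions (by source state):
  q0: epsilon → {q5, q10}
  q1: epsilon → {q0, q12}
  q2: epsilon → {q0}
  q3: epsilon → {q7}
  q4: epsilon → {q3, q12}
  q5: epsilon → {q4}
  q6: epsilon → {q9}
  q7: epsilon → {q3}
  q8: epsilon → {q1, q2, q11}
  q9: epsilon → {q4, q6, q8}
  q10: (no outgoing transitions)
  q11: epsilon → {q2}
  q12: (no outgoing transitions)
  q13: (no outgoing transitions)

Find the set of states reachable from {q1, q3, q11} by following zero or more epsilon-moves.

{q0, q1, q2, q3, q4, q5, q7, q10, q11, q12}

Start with {q1, q3, q11}.
From q1 via epsilon: add q0, q12.
From q3 via epsilon: add q7.
From q11 via epsilon: add q2.
From q0 via epsilon: add q5, q10.
From q5 via epsilon: add q4.
No new states can be added; the closed set is {q0, q1, q2, q3, q4, q5, q7, q10, q11, q12}.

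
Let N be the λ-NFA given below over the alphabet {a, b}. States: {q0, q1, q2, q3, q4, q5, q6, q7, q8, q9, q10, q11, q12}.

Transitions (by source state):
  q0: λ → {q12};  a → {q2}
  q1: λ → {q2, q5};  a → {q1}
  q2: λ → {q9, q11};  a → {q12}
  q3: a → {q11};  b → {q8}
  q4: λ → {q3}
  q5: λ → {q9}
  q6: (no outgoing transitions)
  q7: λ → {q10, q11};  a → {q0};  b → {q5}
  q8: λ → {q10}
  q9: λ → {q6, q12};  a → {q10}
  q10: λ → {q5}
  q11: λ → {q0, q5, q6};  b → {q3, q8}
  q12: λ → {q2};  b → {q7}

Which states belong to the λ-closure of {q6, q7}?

Start with {q6, q7}.
From q7 via λ: add q10, q11.
From q10 via λ: add q5.
From q11 via λ: add q0.
From q0 via λ: add q12.
From q5 via λ: add q9.
From q12 via λ: add q2.
No new states can be added; the closed set is {q0, q2, q5, q6, q7, q9, q10, q11, q12}.

{q0, q2, q5, q6, q7, q9, q10, q11, q12}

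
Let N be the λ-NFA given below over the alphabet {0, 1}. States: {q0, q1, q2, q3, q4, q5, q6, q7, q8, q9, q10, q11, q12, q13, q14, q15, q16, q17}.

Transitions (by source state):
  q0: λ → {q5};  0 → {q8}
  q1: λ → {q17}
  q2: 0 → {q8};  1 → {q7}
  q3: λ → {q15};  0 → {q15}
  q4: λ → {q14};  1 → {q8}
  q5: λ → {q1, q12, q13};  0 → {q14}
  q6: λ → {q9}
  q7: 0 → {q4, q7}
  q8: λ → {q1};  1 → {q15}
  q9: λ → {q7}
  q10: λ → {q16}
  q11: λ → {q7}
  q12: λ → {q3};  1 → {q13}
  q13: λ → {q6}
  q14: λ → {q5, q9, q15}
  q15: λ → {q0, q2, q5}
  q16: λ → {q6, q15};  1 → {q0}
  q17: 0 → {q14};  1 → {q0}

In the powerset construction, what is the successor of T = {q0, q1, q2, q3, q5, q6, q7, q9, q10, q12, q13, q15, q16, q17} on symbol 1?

{q0, q1, q2, q3, q5, q6, q7, q9, q12, q13, q15, q17}

q2 on 1 → {q7}.
q12 on 1 → {q13}.
q16 on 1 → {q0}.
q17 on 1 → {q0}.
No 1-transition from q0, q1, q3, q5, q6, q7, q9, q10, q13, q15.
Union after reading 1: {q0, q7, q13}.
Now take the λ-closure:
From q0 via λ: add q5.
From q13 via λ: add q6.
From q5 via λ: add q1, q12.
From q6 via λ: add q9.
From q1 via λ: add q17.
From q12 via λ: add q3.
From q3 via λ: add q15.
From q15 via λ: add q2.
No new states can be added; the closed set is {q0, q1, q2, q3, q5, q6, q7, q9, q12, q13, q15, q17}.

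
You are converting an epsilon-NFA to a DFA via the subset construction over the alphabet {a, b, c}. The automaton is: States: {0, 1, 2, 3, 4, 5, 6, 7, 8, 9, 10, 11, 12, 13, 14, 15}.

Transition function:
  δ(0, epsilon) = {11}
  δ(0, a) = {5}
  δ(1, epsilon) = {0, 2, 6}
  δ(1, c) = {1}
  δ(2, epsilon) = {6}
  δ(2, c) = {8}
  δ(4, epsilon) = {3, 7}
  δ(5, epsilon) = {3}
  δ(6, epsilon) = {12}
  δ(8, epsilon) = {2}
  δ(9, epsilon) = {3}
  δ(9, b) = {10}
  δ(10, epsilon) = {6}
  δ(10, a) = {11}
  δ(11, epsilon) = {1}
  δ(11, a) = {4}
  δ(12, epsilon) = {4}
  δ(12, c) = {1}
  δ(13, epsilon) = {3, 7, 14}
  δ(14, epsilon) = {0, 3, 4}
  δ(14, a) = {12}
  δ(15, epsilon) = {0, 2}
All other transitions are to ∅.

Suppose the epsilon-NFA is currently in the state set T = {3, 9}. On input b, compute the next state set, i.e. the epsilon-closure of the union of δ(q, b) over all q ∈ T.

9 on b → {10}.
No b-transition from 3.
Union after reading b: {10}.
Now take the epsilon-closure:
From 10 via epsilon: add 6.
From 6 via epsilon: add 12.
From 12 via epsilon: add 4.
From 4 via epsilon: add 3, 7.
No new states can be added; the closed set is {3, 4, 6, 7, 10, 12}.

{3, 4, 6, 7, 10, 12}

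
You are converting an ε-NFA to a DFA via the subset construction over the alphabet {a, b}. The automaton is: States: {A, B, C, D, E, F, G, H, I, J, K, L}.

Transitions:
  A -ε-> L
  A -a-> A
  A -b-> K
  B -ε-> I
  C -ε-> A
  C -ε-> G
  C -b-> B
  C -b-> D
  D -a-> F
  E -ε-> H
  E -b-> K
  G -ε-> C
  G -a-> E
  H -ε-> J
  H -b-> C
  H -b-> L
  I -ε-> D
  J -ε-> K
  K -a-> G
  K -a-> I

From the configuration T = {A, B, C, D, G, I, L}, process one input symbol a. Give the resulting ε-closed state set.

A on a → {A}.
D on a → {F}.
G on a → {E}.
No a-transition from B, C, I, L.
Union after reading a: {A, E, F}.
Now take the ε-closure:
From A via ε: add L.
From E via ε: add H.
From H via ε: add J.
From J via ε: add K.
No new states can be added; the closed set is {A, E, F, H, J, K, L}.

{A, E, F, H, J, K, L}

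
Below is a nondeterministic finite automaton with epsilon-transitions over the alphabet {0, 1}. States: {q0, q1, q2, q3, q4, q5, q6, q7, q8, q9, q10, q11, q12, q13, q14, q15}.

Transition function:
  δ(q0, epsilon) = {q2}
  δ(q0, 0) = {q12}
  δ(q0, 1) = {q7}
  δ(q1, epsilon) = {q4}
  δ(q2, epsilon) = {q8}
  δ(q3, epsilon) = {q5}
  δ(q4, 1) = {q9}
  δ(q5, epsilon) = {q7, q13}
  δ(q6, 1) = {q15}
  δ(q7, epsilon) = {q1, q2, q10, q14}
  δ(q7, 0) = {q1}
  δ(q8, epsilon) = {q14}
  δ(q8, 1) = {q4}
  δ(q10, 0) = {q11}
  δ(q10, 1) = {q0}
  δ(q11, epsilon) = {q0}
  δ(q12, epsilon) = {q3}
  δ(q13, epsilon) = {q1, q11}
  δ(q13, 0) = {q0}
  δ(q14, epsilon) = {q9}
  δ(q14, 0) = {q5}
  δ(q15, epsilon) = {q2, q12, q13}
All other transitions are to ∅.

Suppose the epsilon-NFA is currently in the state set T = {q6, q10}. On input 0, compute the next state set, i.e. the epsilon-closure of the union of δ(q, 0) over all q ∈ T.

q10 on 0 → {q11}.
No 0-transition from q6.
Union after reading 0: {q11}.
Now take the epsilon-closure:
From q11 via epsilon: add q0.
From q0 via epsilon: add q2.
From q2 via epsilon: add q8.
From q8 via epsilon: add q14.
From q14 via epsilon: add q9.
No new states can be added; the closed set is {q0, q2, q8, q9, q11, q14}.

{q0, q2, q8, q9, q11, q14}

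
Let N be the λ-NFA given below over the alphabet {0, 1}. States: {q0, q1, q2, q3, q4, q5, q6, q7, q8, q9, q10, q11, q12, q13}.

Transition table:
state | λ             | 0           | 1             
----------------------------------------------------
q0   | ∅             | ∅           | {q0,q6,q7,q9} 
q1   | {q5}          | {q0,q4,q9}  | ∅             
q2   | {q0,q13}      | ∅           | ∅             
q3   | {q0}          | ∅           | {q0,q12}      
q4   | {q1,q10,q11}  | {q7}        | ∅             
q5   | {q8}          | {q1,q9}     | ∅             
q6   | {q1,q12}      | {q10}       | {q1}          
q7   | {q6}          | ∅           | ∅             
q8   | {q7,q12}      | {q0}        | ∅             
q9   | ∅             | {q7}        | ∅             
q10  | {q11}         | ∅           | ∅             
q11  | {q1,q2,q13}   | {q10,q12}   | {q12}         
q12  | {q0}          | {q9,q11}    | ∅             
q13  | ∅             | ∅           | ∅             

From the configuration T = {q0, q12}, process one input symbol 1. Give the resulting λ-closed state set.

q0 on 1 → {q0, q6, q7, q9}.
No 1-transition from q12.
Union after reading 1: {q0, q6, q7, q9}.
Now take the λ-closure:
From q6 via λ: add q1, q12.
From q1 via λ: add q5.
From q5 via λ: add q8.
No new states can be added; the closed set is {q0, q1, q5, q6, q7, q8, q9, q12}.

{q0, q1, q5, q6, q7, q8, q9, q12}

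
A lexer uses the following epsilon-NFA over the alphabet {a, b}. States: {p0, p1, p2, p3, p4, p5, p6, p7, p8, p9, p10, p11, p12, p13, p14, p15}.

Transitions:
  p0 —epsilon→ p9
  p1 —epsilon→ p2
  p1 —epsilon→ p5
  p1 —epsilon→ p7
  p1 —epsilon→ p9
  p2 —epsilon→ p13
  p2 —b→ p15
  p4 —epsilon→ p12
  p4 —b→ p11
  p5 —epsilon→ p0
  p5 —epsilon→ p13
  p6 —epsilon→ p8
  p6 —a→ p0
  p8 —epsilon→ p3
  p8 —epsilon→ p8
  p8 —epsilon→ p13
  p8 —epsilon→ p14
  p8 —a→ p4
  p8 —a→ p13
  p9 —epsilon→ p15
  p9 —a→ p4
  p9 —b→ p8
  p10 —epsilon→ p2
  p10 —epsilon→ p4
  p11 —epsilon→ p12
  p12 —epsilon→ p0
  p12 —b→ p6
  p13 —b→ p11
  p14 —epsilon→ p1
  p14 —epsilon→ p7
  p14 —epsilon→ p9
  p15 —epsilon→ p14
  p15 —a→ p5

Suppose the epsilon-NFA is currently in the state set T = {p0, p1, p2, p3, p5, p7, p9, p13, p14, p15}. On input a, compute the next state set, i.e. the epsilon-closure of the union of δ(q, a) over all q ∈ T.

{p0, p1, p2, p4, p5, p7, p9, p12, p13, p14, p15}

p9 on a → {p4}.
p15 on a → {p5}.
No a-transition from p0, p1, p2, p3, p5, p7, p13, p14.
Union after reading a: {p4, p5}.
Now take the epsilon-closure:
From p4 via epsilon: add p12.
From p5 via epsilon: add p0, p13.
From p0 via epsilon: add p9.
From p9 via epsilon: add p15.
From p15 via epsilon: add p14.
From p14 via epsilon: add p1, p7.
From p1 via epsilon: add p2.
No new states can be added; the closed set is {p0, p1, p2, p4, p5, p7, p9, p12, p13, p14, p15}.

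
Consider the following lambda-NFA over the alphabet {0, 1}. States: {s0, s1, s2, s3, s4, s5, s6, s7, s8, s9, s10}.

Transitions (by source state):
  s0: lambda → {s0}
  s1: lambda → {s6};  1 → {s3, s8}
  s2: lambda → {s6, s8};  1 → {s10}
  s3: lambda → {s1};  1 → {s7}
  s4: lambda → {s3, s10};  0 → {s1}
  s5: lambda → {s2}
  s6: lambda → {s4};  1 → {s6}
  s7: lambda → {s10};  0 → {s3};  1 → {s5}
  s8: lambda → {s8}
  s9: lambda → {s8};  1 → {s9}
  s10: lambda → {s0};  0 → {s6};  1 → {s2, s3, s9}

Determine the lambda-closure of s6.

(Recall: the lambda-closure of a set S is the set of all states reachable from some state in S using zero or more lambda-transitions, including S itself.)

{s0, s1, s3, s4, s6, s10}

Start with {s6}.
From s6 via lambda: add s4.
From s4 via lambda: add s3, s10.
From s3 via lambda: add s1.
From s10 via lambda: add s0.
No new states can be added; the closed set is {s0, s1, s3, s4, s6, s10}.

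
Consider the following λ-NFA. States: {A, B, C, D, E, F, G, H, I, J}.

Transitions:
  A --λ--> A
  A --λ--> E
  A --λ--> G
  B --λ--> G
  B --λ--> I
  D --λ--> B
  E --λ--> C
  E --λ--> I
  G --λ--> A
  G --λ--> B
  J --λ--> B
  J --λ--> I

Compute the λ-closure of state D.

{A, B, C, D, E, G, I}

Start with {D}.
From D via λ: add B.
From B via λ: add G, I.
From G via λ: add A.
From A via λ: add E.
From E via λ: add C.
No new states can be added; the closed set is {A, B, C, D, E, G, I}.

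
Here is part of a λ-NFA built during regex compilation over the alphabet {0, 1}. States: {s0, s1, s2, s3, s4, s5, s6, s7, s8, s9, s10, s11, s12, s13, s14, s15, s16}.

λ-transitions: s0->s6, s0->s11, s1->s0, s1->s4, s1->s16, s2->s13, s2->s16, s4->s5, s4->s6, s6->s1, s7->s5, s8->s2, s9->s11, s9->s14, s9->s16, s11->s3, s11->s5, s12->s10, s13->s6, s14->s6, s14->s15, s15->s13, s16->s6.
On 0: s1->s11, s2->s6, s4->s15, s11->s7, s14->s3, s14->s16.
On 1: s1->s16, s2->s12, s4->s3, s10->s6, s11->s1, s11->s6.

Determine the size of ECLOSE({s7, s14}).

12

Start with {s7, s14}.
From s7 via λ: add s5.
From s14 via λ: add s6, s15.
From s6 via λ: add s1.
From s15 via λ: add s13.
From s1 via λ: add s0, s4, s16.
From s0 via λ: add s11.
From s11 via λ: add s3.
λ-closure = {s0, s1, s3, s4, s5, s6, s7, s11, s13, s14, s15, s16}, which has 12 states.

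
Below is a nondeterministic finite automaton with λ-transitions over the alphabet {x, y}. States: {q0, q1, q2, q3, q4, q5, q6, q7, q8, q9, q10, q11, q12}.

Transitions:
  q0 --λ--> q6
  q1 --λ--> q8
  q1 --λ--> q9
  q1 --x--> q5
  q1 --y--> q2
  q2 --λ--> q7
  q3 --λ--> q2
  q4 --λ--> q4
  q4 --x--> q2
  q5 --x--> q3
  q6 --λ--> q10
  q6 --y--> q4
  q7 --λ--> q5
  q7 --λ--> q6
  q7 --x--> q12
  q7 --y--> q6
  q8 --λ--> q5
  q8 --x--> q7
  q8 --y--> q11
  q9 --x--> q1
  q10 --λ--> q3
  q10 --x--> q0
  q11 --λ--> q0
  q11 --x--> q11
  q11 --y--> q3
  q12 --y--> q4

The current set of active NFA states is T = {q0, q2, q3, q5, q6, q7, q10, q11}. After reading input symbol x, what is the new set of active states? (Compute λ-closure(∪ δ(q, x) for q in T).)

{q0, q2, q3, q5, q6, q7, q10, q11, q12}

q5 on x → {q3}.
q7 on x → {q12}.
q10 on x → {q0}.
q11 on x → {q11}.
No x-transition from q0, q2, q3, q6.
Union after reading x: {q0, q3, q11, q12}.
Now take the λ-closure:
From q0 via λ: add q6.
From q3 via λ: add q2.
From q2 via λ: add q7.
From q6 via λ: add q10.
From q7 via λ: add q5.
No new states can be added; the closed set is {q0, q2, q3, q5, q6, q7, q10, q11, q12}.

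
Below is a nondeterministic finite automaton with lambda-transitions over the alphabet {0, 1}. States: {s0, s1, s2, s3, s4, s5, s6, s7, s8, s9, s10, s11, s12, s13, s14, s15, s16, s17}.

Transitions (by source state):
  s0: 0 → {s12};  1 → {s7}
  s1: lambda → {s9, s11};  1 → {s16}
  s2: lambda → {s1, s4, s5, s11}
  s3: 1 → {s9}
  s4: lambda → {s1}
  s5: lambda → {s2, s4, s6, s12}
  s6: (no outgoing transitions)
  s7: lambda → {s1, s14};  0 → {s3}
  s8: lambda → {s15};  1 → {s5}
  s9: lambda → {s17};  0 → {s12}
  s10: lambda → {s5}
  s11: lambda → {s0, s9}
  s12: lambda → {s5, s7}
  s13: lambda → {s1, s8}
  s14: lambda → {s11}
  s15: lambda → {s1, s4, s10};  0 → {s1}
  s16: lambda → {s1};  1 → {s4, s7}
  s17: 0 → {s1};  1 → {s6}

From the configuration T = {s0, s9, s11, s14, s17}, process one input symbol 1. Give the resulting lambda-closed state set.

s0 on 1 → {s7}.
s17 on 1 → {s6}.
No 1-transition from s9, s11, s14.
Union after reading 1: {s6, s7}.
Now take the lambda-closure:
From s7 via lambda: add s1, s14.
From s1 via lambda: add s9, s11.
From s9 via lambda: add s17.
From s11 via lambda: add s0.
No new states can be added; the closed set is {s0, s1, s6, s7, s9, s11, s14, s17}.

{s0, s1, s6, s7, s9, s11, s14, s17}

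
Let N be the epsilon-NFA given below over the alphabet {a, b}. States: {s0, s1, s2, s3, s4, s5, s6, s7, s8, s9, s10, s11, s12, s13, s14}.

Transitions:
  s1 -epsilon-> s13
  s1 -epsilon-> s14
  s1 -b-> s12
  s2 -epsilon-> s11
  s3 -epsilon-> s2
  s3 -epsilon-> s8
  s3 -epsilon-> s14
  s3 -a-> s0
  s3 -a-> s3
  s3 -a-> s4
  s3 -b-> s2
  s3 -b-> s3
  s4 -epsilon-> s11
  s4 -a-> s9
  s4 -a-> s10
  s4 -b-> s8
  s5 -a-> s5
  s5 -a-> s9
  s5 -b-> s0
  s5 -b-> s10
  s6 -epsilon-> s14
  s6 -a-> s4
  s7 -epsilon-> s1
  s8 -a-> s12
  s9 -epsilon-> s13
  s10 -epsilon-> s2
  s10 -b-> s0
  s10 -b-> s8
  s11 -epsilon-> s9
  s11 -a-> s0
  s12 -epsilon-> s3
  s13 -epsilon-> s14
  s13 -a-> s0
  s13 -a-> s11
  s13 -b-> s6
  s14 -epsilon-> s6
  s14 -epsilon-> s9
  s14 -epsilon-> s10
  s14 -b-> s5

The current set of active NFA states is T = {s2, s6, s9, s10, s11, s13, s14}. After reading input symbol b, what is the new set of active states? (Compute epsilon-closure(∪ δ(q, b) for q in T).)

{s0, s2, s5, s6, s8, s9, s10, s11, s13, s14}

s10 on b → {s0, s8}.
s13 on b → {s6}.
s14 on b → {s5}.
No b-transition from s2, s6, s9, s11.
Union after reading b: {s0, s5, s6, s8}.
Now take the epsilon-closure:
From s6 via epsilon: add s14.
From s14 via epsilon: add s9, s10.
From s9 via epsilon: add s13.
From s10 via epsilon: add s2.
From s2 via epsilon: add s11.
No new states can be added; the closed set is {s0, s2, s5, s6, s8, s9, s10, s11, s13, s14}.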